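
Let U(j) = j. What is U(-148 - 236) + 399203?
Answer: 398819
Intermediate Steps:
U(-148 - 236) + 399203 = (-148 - 236) + 399203 = -384 + 399203 = 398819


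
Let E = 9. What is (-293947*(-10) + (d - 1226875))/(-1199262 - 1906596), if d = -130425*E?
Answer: -89795/517643 ≈ -0.17347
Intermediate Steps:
d = -1173825 (d = -130425*9 = -1173825)
(-293947*(-10) + (d - 1226875))/(-1199262 - 1906596) = (-293947*(-10) + (-1173825 - 1226875))/(-1199262 - 1906596) = (2939470 - 2400700)/(-3105858) = 538770*(-1/3105858) = -89795/517643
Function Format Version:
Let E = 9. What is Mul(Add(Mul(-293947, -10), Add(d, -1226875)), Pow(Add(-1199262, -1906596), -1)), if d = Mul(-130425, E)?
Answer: Rational(-89795, 517643) ≈ -0.17347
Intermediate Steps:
d = -1173825 (d = Mul(-130425, 9) = -1173825)
Mul(Add(Mul(-293947, -10), Add(d, -1226875)), Pow(Add(-1199262, -1906596), -1)) = Mul(Add(Mul(-293947, -10), Add(-1173825, -1226875)), Pow(Add(-1199262, -1906596), -1)) = Mul(Add(2939470, -2400700), Pow(-3105858, -1)) = Mul(538770, Rational(-1, 3105858)) = Rational(-89795, 517643)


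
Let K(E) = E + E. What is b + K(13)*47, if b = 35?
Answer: 1257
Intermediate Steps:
K(E) = 2*E
b + K(13)*47 = 35 + (2*13)*47 = 35 + 26*47 = 35 + 1222 = 1257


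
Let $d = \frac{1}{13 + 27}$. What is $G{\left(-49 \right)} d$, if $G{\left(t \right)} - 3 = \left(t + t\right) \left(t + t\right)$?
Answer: $\frac{9607}{40} \approx 240.18$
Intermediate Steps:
$d = \frac{1}{40} \approx 0.025$
$G{\left(t \right)} = 3 + 4 t^{2}$ ($G{\left(t \right)} = 3 + \left(t + t\right) \left(t + t\right) = 3 + 2 t 2 t = 3 + 4 t^{2}$)
$G{\left(-49 \right)} d = \left(3 + 4 \left(-49\right)^{2}\right) \frac{1}{40} = \left(3 + 4 \cdot 2401\right) \frac{1}{40} = \left(3 + 9604\right) \frac{1}{40} = 9607 \cdot \frac{1}{40} = \frac{9607}{40}$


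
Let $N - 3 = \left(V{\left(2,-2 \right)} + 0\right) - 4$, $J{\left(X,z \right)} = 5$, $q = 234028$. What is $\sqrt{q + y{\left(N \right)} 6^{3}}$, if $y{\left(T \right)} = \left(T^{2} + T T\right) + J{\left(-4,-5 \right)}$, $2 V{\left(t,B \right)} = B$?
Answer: $2 \sqrt{59209} \approx 486.66$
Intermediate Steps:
$V{\left(t,B \right)} = \frac{B}{2}$
$N = -2$ ($N = 3 + \left(\left(\frac{1}{2} \left(-2\right) + 0\right) - 4\right) = 3 + \left(\left(-1 + 0\right) - 4\right) = 3 - 5 = -2$)
$y{\left(T \right)} = 5 + 2 T^{2}$ ($y{\left(T \right)} = \left(T^{2} + T T\right) + 5 = \left(T^{2} + T^{2}\right) + 5 = 2 T^{2} + 5 = 5 + 2 T^{2}$)
$\sqrt{q + y{\left(N \right)} 6^{3}} = \sqrt{234028 + \left(5 + 2 \left(-2\right)^{2}\right) 6^{3}} = \sqrt{234028 + \left(5 + 2 \cdot 4\right) 216} = \sqrt{234028 + \left(5 + 8\right) 216} = \sqrt{234028 + 13 \cdot 216} = \sqrt{234028 + 2808} = \sqrt{236836} = 2 \sqrt{59209}$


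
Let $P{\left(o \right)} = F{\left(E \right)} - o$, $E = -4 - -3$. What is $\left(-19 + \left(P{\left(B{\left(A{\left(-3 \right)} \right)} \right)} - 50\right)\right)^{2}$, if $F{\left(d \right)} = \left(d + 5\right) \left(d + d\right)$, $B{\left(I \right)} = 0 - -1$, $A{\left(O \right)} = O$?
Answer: $6084$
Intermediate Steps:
$E = -1$ ($E = -4 + 3 = -1$)
$B{\left(I \right)} = 1$ ($B{\left(I \right)} = 0 + 1 = 1$)
$F{\left(d \right)} = 2 d \left(5 + d\right)$ ($F{\left(d \right)} = \left(5 + d\right) 2 d = 2 d \left(5 + d\right)$)
$P{\left(o \right)} = -8 - o$ ($P{\left(o \right)} = 2 \left(-1\right) \left(5 - 1\right) - o = 2 \left(-1\right) 4 - o = -8 - o$)
$\left(-19 + \left(P{\left(B{\left(A{\left(-3 \right)} \right)} \right)} - 50\right)\right)^{2} = \left(-19 - 59\right)^{2} = \left(-78\right)^{2} = 6084$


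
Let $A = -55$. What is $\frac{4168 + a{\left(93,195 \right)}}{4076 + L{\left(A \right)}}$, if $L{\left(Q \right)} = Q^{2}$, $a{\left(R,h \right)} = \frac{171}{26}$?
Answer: $\frac{108539}{184626} \approx 0.58789$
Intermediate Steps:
$a{\left(R,h \right)} = \frac{171}{26}$ ($a{\left(R,h \right)} = 171 \cdot \frac{1}{26} = \frac{171}{26}$)
$\frac{4168 + a{\left(93,195 \right)}}{4076 + L{\left(A \right)}} = \frac{4168 + \frac{171}{26}}{4076 + \left(-55\right)^{2}} = \frac{108539}{26 \left(4076 + 3025\right)} = \frac{108539}{26 \cdot 7101} = \frac{108539}{26} \cdot \frac{1}{7101} = \frac{108539}{184626}$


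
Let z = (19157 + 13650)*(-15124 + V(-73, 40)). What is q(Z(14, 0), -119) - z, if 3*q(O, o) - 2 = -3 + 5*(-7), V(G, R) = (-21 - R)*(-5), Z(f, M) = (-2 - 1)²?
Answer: 486166921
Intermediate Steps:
Z(f, M) = 9 (Z(f, M) = (-3)² = 9)
V(G, R) = 105 + 5*R
q(O, o) = -12 (q(O, o) = ⅔ + (-3 + 5*(-7))/3 = ⅔ + (-3 - 35)/3 = ⅔ + (⅓)*(-38) = ⅔ - 38/3 = -12)
z = -486166933 (z = (19157 + 13650)*(-15124 + (105 + 5*40)) = 32807*(-15124 + (105 + 200)) = 32807*(-15124 + 305) = 32807*(-14819) = -486166933)
q(Z(14, 0), -119) - z = -12 - 1*(-486166933) = -12 + 486166933 = 486166921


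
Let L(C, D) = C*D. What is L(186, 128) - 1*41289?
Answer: -17481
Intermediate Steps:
L(186, 128) - 1*41289 = 186*128 - 1*41289 = 23808 - 41289 = -17481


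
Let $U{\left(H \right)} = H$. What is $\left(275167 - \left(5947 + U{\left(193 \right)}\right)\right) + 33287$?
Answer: $302314$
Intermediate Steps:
$\left(275167 - \left(5947 + U{\left(193 \right)}\right)\right) + 33287 = \left(275167 - 6140\right) + 33287 = 269027 + 33287 = 302314$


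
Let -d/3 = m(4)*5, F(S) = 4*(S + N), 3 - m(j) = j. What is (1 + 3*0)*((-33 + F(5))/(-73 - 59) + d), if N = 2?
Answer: 1985/132 ≈ 15.038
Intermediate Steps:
m(j) = 3 - j
F(S) = 8 + 4*S (F(S) = 4*(S + 2) = 4*(2 + S) = 8 + 4*S)
d = 15 (d = -3*(3 - 1*4)*5 = -3*(3 - 4)*5 = -(-3)*5 = -3*(-5) = 15)
(1 + 3*0)*((-33 + F(5))/(-73 - 59) + d) = (1 + 3*0)*((-33 + (8 + 4*5))/(-73 - 59) + 15) = (1 + 0)*((-33 + (8 + 20))/(-132) + 15) = 1*((-33 + 28)*(-1/132) + 15) = 1*(-5*(-1/132) + 15) = 1*(5/132 + 15) = 1*(1985/132) = 1985/132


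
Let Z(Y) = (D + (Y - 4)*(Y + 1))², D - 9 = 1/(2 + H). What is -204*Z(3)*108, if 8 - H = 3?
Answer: -28553472/49 ≈ -5.8272e+5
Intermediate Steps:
H = 5 (H = 8 - 1*3 = 8 - 3 = 5)
D = 64/7 (D = 9 + 1/(2 + 5) = 9 + 1/7 = 9 + ⅐ = 64/7 ≈ 9.1429)
Z(Y) = (64/7 + (1 + Y)*(-4 + Y))² (Z(Y) = (64/7 + (Y - 4)*(Y + 1))² = (64/7 + (-4 + Y)*(1 + Y))² = (64/7 + (1 + Y)*(-4 + Y))²)
-204*Z(3)*108 = -204*(36 - 21*3 + 7*3²)²/49*108 = -204*(36 - 63 + 7*9)²/49*108 = -204*(36 - 63 + 63)²/49*108 = -204*36²/49*108 = -204*1296/49*108 = -264384/49*108 = -28553472/49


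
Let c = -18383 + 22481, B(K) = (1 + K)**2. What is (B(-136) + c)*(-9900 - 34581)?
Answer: -992949363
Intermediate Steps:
c = 4098
(B(-136) + c)*(-9900 - 34581) = ((1 - 136)**2 + 4098)*(-9900 - 34581) = ((-135)**2 + 4098)*(-44481) = (18225 + 4098)*(-44481) = 22323*(-44481) = -992949363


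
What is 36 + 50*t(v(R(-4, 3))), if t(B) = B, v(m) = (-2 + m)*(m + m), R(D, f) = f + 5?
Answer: 4836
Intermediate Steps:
R(D, f) = 5 + f
v(m) = 2*m*(-2 + m) (v(m) = (-2 + m)*(2*m) = 2*m*(-2 + m))
36 + 50*t(v(R(-4, 3))) = 36 + 50*(2*(5 + 3)*(-2 + (5 + 3))) = 36 + 50*(2*8*(-2 + 8)) = 36 + 50*(2*8*6) = 36 + 50*96 = 36 + 4800 = 4836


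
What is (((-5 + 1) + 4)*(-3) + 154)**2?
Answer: 23716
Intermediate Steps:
(((-5 + 1) + 4)*(-3) + 154)**2 = ((-4 + 4)*(-3) + 154)**2 = (0*(-3) + 154)**2 = (0 + 154)**2 = 154**2 = 23716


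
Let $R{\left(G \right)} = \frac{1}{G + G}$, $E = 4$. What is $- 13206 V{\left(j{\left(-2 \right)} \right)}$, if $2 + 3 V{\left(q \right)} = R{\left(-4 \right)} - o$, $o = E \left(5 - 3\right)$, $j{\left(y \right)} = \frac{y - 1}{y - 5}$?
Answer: $\frac{178281}{4} \approx 44570.0$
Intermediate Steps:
$R{\left(G \right)} = \frac{1}{2 G}$
$j{\left(y \right)} = \frac{-1 + y}{-5 + y}$
$o = 8$ ($o = 4 \left(5 - 3\right) = 4 \cdot 2 = 8$)
$V{\left(q \right)} = - \frac{27}{8}$ ($V{\left(q \right)} = - \frac{2}{3} + \frac{\frac{1}{2 \left(-4\right)} - 8}{3} = - \frac{2}{3} + \frac{\frac{1}{2} \left(- \frac{1}{4}\right) - 8}{3} = - \frac{2}{3} + \frac{- \frac{1}{8} - 8}{3} = - \frac{2}{3} + \frac{1}{3} \left(- \frac{65}{8}\right) = - \frac{2}{3} - \frac{65}{24} = - \frac{27}{8}$)
$- 13206 V{\left(j{\left(-2 \right)} \right)} = \left(-13206\right) \left(- \frac{27}{8}\right) = \frac{178281}{4}$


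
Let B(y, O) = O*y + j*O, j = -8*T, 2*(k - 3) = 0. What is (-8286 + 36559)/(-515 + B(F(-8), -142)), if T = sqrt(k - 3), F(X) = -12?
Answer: 28273/1189 ≈ 23.779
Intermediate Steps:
k = 3 (k = 3 + (1/2)*0 = 3 + 0 = 3)
T = 0 (T = sqrt(3 - 3) = sqrt(0) = 0)
j = 0 (j = -8*0 = 0)
B(y, O) = O*y (B(y, O) = O*y + 0*O = O*y + 0 = O*y)
(-8286 + 36559)/(-515 + B(F(-8), -142)) = (-8286 + 36559)/(-515 - 142*(-12)) = 28273/(-515 + 1704) = 28273/1189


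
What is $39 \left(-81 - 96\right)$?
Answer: $-6903$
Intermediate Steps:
$39 \left(-81 - 96\right) = 39 \left(-177\right) = -6903$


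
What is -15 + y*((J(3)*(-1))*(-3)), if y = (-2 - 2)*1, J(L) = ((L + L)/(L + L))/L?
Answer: -19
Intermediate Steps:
J(L) = 1/L (J(L) = ((2*L)/((2*L)))/L = ((2*L)*(1/(2*L)))/L = 1/L)
y = -4 (y = -4*1 = -4)
-15 + y*((J(3)*(-1))*(-3)) = -15 - 4*-1/3*(-3) = -15 - 4*(⅓)*(-1)*(-3) = -15 - (-4)*(-3)/3 = -15 - 4*1 = -15 - 4 = -19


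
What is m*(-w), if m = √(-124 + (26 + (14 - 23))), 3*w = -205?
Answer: 205*I*√107/3 ≈ 706.85*I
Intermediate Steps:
w = -205/3 (w = (⅓)*(-205) = -205/3 ≈ -68.333)
m = I*√107 (m = √(-124 + (26 - 9)) = √(-124 + 17) = √(-107) = I*√107 ≈ 10.344*I)
m*(-w) = (I*√107)*(-1*(-205/3)) = (I*√107)*(205/3) = 205*I*√107/3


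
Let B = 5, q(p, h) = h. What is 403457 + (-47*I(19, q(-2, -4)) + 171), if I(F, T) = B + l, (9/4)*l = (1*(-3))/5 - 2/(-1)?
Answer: 18151369/45 ≈ 4.0336e+5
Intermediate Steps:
l = 28/45 (l = 4*((1*(-3))/5 - 2/(-1))/9 = 4*(-3*⅕ - 2*(-1))/9 = 4*(-⅗ + 2)/9 = (4/9)*(7/5) = 28/45 ≈ 0.62222)
I(F, T) = 253/45 (I(F, T) = 5 + 28/45 = 253/45)
403457 + (-47*I(19, q(-2, -4)) + 171) = 403457 + (-47*253/45 + 171) = 403457 + (-11891/45 + 171) = 403457 - 4196/45 = 18151369/45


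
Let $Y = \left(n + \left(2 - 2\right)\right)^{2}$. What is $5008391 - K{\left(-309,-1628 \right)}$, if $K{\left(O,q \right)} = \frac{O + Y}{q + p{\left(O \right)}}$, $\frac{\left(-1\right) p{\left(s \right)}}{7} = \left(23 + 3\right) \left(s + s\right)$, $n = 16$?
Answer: $\frac{555170125621}{110848} \approx 5.0084 \cdot 10^{6}$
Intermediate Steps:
$p{\left(s \right)} = - 364 s$ ($p{\left(s \right)} = - 7 \left(23 + 3\right) \left(s + s\right) = - 7 \cdot 26 \cdot 2 s = - 7 \cdot 52 s = - 364 s$)
$Y = 256$ ($Y = \left(16 + \left(2 - 2\right)\right)^{2} = \left(16 + 0\right)^{2} = 16^{2} = 256$)
$K{\left(O,q \right)} = \frac{256 + O}{q - 364 O}$ ($K{\left(O,q \right)} = \frac{O + 256}{q - 364 O} = \frac{256 + O}{q - 364 O}$)
$5008391 - K{\left(-309,-1628 \right)} = 5008391 - \frac{256 - 309}{-1628 - -112476} = 5008391 - \frac{1}{-1628 + 112476} \left(-53\right) = 5008391 - \frac{1}{110848} \left(-53\right) = 5008391 - - \frac{53}{110848} = 5008391 + \frac{53}{110848} = \frac{555170125621}{110848}$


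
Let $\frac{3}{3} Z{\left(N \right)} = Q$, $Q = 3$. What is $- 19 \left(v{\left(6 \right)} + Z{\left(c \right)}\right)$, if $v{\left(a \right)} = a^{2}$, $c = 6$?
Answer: $-741$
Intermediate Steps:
$Z{\left(N \right)} = 3$
$- 19 \left(v{\left(6 \right)} + Z{\left(c \right)}\right) = - 19 \left(6^{2} + 3\right) = - 19 \left(36 + 3\right) = \left(-19\right) 39 = -741$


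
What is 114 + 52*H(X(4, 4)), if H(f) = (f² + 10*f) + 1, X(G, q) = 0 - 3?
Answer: -926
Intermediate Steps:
X(G, q) = -3
H(f) = 1 + f² + 10*f
114 + 52*H(X(4, 4)) = 114 + 52*(1 + (-3)² + 10*(-3)) = 114 + 52*(1 + 9 - 30) = 114 + 52*(-20) = 114 - 1040 = -926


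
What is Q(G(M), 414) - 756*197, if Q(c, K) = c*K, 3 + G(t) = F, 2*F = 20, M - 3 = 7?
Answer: -146034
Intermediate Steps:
M = 10 (M = 3 + 7 = 10)
F = 10 (F = (1/2)*20 = 10)
G(t) = 7 (G(t) = -3 + 10 = 7)
Q(c, K) = K*c
Q(G(M), 414) - 756*197 = 414*7 - 756*197 = 2898 - 148932 = -146034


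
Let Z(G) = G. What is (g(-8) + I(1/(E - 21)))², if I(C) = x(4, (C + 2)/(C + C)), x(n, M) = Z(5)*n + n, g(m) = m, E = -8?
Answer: 256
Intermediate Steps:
x(n, M) = 6*n (x(n, M) = 5*n + n = 6*n)
I(C) = 24 (I(C) = 6*4 = 24)
(g(-8) + I(1/(E - 21)))² = (-8 + 24)² = 16² = 256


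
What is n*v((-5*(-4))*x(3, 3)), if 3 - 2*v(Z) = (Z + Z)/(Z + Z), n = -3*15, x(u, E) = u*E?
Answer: -45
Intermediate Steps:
x(u, E) = E*u
n = -45
v(Z) = 1 (v(Z) = 3/2 - (Z + Z)/(2*(Z + Z)) = 3/2 - 2*Z/(2*(2*Z)) = 3/2 - 2*Z*1/(2*Z)/2 = 3/2 - 1/2*1 = 3/2 - 1/2 = 1)
n*v((-5*(-4))*x(3, 3)) = -45*1 = -45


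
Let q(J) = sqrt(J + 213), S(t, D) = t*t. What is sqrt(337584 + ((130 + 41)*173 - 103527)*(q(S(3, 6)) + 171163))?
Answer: 2*sqrt(-3164034822 - 18486*sqrt(222)) ≈ 1.125e+5*I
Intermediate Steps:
S(t, D) = t**2
q(J) = sqrt(213 + J)
sqrt(337584 + ((130 + 41)*173 - 103527)*(q(S(3, 6)) + 171163)) = sqrt(337584 + ((130 + 41)*173 - 103527)*(sqrt(213 + 3**2) + 171163)) = sqrt(337584 + (171*173 - 103527)*(sqrt(213 + 9) + 171163)) = sqrt(337584 + (29583 - 103527)*(sqrt(222) + 171163)) = sqrt(337584 - 73944*(171163 + sqrt(222))) = sqrt(337584 + (-12656476872 - 73944*sqrt(222))) = sqrt(-12656139288 - 73944*sqrt(222))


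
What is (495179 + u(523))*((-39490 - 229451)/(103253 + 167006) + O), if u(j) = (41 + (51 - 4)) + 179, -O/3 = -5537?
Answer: 2224058732935368/270259 ≈ 8.2294e+9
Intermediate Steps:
O = 16611 (O = -3*(-5537) = 16611)
u(j) = 267 (u(j) = (41 + 47) + 179 = 88 + 179 = 267)
(495179 + u(523))*((-39490 - 229451)/(103253 + 167006) + O) = (495179 + 267)*((-39490 - 229451)/(103253 + 167006) + 16611) = 495446*(-268941/270259 + 16611) = 495446*(4489003308/270259) = 2224058732935368/270259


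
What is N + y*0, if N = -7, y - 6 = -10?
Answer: -7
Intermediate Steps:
y = -4 (y = 6 - 10 = -4)
N + y*0 = -7 - 4*0 = -7 + 0 = -7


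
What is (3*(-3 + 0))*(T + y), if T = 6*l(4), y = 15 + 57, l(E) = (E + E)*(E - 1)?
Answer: -1944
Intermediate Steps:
l(E) = 2*E*(-1 + E) (l(E) = (2*E)*(-1 + E) = 2*E*(-1 + E))
y = 72
T = 144 (T = 6*(2*4*(-1 + 4)) = 6*(2*4*3) = 6*24 = 144)
(3*(-3 + 0))*(T + y) = (3*(-3 + 0))*(144 + 72) = (3*(-3))*216 = -9*216 = -1944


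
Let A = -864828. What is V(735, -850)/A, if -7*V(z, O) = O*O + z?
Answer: 723235/6053796 ≈ 0.11947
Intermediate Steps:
V(z, O) = -z/7 - O**2/7 (V(z, O) = -(O*O + z)/7 = -(O**2 + z)/7 = -(z + O**2)/7 = -z/7 - O**2/7)
V(735, -850)/A = (-1/7*735 - 1/7*(-850)**2)/(-864828) = (-105 - 1/7*722500)*(-1/864828) = (-105 - 722500/7)*(-1/864828) = -723235/7*(-1/864828) = 723235/6053796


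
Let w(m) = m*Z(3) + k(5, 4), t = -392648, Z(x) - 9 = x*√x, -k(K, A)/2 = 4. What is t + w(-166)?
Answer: -394150 - 498*√3 ≈ -3.9501e+5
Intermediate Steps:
k(K, A) = -8 (k(K, A) = -2*4 = -8)
Z(x) = 9 + x^(3/2) (Z(x) = 9 + x*√x = 9 + x^(3/2))
w(m) = -8 + m*(9 + 3*√3) (w(m) = m*(9 + 3^(3/2)) - 8 = m*(9 + 3*√3) - 8 = -8 + m*(9 + 3*√3))
t + w(-166) = -392648 + (-8 + 3*(-166)*(3 + √3)) = -392648 + (-8 + (-1494 - 498*√3)) = -392648 + (-1502 - 498*√3) = -394150 - 498*√3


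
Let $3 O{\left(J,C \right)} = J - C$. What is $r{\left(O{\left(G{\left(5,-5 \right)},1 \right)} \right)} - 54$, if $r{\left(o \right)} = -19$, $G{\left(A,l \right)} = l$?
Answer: $-73$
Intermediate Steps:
$O{\left(J,C \right)} = - \frac{C}{3} + \frac{J}{3}$ ($O{\left(J,C \right)} = \frac{J - C}{3} = - \frac{C}{3} + \frac{J}{3}$)
$r{\left(O{\left(G{\left(5,-5 \right)},1 \right)} \right)} - 54 = -19 - 54 = -73$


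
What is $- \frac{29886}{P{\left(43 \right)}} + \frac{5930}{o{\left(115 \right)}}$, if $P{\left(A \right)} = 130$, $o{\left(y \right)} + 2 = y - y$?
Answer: $- \frac{207668}{65} \approx -3194.9$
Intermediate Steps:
$o{\left(y \right)} = -2$ ($o{\left(y \right)} = -2 + \left(y - y\right) = -2 + 0 = -2$)
$- \frac{29886}{P{\left(43 \right)}} + \frac{5930}{o{\left(115 \right)}} = - \frac{29886}{130} + \frac{5930}{-2} = \left(-29886\right) \frac{1}{130} + 5930 \left(- \frac{1}{2}\right) = - \frac{14943}{65} - 2965 = - \frac{207668}{65}$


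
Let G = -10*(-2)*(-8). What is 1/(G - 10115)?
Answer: -1/10275 ≈ -9.7324e-5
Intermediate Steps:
G = -160 (G = 20*(-8) = -160)
1/(G - 10115) = 1/(-160 - 10115) = 1/(-10275) = -1/10275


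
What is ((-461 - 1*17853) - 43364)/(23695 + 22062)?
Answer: -61678/45757 ≈ -1.3479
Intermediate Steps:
((-461 - 1*17853) - 43364)/(23695 + 22062) = ((-461 - 17853) - 43364)/45757 = (-18314 - 43364)*(1/45757) = -61678*1/45757 = -61678/45757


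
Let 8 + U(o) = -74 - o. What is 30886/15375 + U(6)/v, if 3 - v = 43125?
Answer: 222203182/110500125 ≈ 2.0109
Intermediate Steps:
U(o) = -82 - o (U(o) = -8 + (-74 - o) = -82 - o)
v = -43122 (v = 3 - 1*43125 = 3 - 43125 = -43122)
30886/15375 + U(6)/v = 30886/15375 + (-82 - 1*6)/(-43122) = 30886*(1/15375) + (-82 - 6)*(-1/43122) = 30886/15375 - 88*(-1/43122) = 30886/15375 + 44/21561 = 222203182/110500125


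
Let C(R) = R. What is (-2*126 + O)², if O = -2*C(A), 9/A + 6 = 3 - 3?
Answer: 62001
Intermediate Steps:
A = -3/2 (A = 9/(-6 + (3 - 3)) = 9/(-6 + 0) = 9/(-6) = 9*(-⅙) = -3/2 ≈ -1.5000)
O = 3 (O = -2*(-3/2) = 3)
(-2*126 + O)² = (-2*126 + 3)² = (-252 + 3)² = (-249)² = 62001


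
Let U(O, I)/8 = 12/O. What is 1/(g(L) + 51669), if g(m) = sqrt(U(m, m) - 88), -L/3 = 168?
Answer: 1085049/56063398633 - 2*I*sqrt(9723)/56063398633 ≈ 1.9354e-5 - 3.5176e-9*I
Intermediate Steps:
L = -504 (L = -3*168 = -504)
U(O, I) = 96/O (U(O, I) = 8*(12/O) = 96/O)
g(m) = sqrt(-88 + 96/m) (g(m) = sqrt(96/m - 88) = sqrt(-88 + 96/m))
1/(g(L) + 51669) = 1/(2*sqrt(-22 + 24/(-504)) + 51669) = 1/(2*sqrt(-22 + 24*(-1/504)) + 51669) = 1/(2*sqrt(-22 - 1/21) + 51669) = 1/(2*sqrt(-463/21) + 51669) = 1/(2*(I*sqrt(9723)/21) + 51669) = 1/(2*I*sqrt(9723)/21 + 51669) = 1/(51669 + 2*I*sqrt(9723)/21)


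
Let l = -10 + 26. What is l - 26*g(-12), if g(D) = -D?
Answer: -296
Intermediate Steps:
l = 16
l - 26*g(-12) = 16 - (-26)*(-12) = 16 - 26*12 = 16 - 312 = -296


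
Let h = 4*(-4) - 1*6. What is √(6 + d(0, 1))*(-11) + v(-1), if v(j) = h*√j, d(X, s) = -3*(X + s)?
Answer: -22*I - 11*√3 ≈ -19.053 - 22.0*I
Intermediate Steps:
d(X, s) = -3*X - 3*s
h = -22 (h = -16 - 6 = -22)
v(j) = -22*√j
√(6 + d(0, 1))*(-11) + v(-1) = √(6 + (-3*0 - 3*1))*(-11) - 22*I = √(6 + (0 - 3))*(-11) - 22*I = √(6 - 3)*(-11) - 22*I = √3*(-11) - 22*I = -11*√3 - 22*I = -22*I - 11*√3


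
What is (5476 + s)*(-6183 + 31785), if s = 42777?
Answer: 1235373306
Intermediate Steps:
(5476 + s)*(-6183 + 31785) = (5476 + 42777)*(-6183 + 31785) = 48253*25602 = 1235373306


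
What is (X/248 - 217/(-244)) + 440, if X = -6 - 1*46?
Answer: 3333301/7564 ≈ 440.68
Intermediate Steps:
X = -52 (X = -6 - 46 = -52)
(X/248 - 217/(-244)) + 440 = (-52/248 - 217/(-244)) + 440 = (-52*1/248 - 217*(-1/244)) + 440 = (-13/62 + 217/244) + 440 = 5141/7564 + 440 = 3333301/7564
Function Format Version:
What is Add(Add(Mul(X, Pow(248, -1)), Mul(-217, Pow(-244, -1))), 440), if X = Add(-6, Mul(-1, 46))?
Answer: Rational(3333301, 7564) ≈ 440.68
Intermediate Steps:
X = -52 (X = Add(-6, -46) = -52)
Add(Add(Mul(X, Pow(248, -1)), Mul(-217, Pow(-244, -1))), 440) = Add(Add(Mul(-52, Pow(248, -1)), Mul(-217, Pow(-244, -1))), 440) = Add(Add(Mul(-52, Rational(1, 248)), Mul(-217, Rational(-1, 244))), 440) = Add(Add(Rational(-13, 62), Rational(217, 244)), 440) = Add(Rational(5141, 7564), 440) = Rational(3333301, 7564)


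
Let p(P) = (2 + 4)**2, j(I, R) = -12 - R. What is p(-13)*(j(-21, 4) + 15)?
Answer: -36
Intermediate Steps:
p(P) = 36 (p(P) = 6**2 = 36)
p(-13)*(j(-21, 4) + 15) = 36*((-12 - 1*4) + 15) = 36*((-12 - 4) + 15) = 36*(-16 + 15) = 36*(-1) = -36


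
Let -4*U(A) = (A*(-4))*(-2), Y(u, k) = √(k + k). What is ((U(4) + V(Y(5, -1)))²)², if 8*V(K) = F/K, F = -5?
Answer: 65880689/16384 - 40835*I*√2/64 ≈ 4021.0 - 902.33*I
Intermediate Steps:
Y(u, k) = √2*√k (Y(u, k) = √(2*k) = √2*√k)
V(K) = -5/(8*K) (V(K) = (-5/K)/8 = -5/(8*K))
U(A) = -2*A (U(A) = -A*(-4)*(-2)/4 = -(-4*A)*(-2)/4 = -2*A)
((U(4) + V(Y(5, -1)))²)² = ((-2*4 - 5*(-I*√2/2)/8)²)² = ((-8 - 5*(-I*√2/2)/8)²)² = ((-8 - (-5)*I*√2/16)²)² = ((-8 + 5*I*√2/16)²)² = (-8 + 5*I*√2/16)⁴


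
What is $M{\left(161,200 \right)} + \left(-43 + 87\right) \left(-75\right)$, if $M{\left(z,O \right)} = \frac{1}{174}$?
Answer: $- \frac{574199}{174} \approx -3300.0$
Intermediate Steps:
$M{\left(z,O \right)} = \frac{1}{174}$
$M{\left(161,200 \right)} + \left(-43 + 87\right) \left(-75\right) = \frac{1}{174} + \left(-43 + 87\right) \left(-75\right) = \frac{1}{174} + 44 \left(-75\right) = \frac{1}{174} - 3300 = - \frac{574199}{174}$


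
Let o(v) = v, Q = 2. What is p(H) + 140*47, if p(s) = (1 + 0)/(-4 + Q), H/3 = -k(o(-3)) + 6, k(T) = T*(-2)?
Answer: 13159/2 ≈ 6579.5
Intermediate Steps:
k(T) = -2*T
H = 0 (H = 3*(-(-2)*(-3) + 6) = 3*(-1*6 + 6) = 3*(-6 + 6) = 3*0 = 0)
p(s) = -½ (p(s) = (1 + 0)/(-4 + 2) = 1/(-2) = 1*(-½) = -½)
p(H) + 140*47 = -½ + 140*47 = -½ + 6580 = 13159/2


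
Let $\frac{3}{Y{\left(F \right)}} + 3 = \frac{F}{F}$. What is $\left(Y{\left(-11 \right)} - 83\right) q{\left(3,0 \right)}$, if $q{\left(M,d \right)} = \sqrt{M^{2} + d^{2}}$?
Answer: $- \frac{507}{2} \approx -253.5$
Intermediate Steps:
$Y{\left(F \right)} = - \frac{3}{2}$ ($Y{\left(F \right)} = \frac{3}{-3 + \frac{F}{F}} = \frac{3}{-3 + 1} = \frac{3}{-2} = 3 \left(- \frac{1}{2}\right) = - \frac{3}{2}$)
$\left(Y{\left(-11 \right)} - 83\right) q{\left(3,0 \right)} = \left(- \frac{3}{2} - 83\right) \sqrt{3^{2} + 0^{2}} = - \frac{169 \sqrt{9 + 0}}{2} = - \frac{169 \sqrt{9}}{2} = \left(- \frac{169}{2}\right) 3 = - \frac{507}{2}$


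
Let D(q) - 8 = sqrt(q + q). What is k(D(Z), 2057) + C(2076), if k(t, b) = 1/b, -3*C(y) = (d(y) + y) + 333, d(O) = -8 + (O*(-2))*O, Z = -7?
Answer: 17725479610/6171 ≈ 2.8724e+6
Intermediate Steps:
d(O) = -8 - 2*O**2 (d(O) = -8 + (-2*O)*O = -8 - 2*O**2)
C(y) = -325/3 - y/3 + 2*y**2/3 (C(y) = -(((-8 - 2*y**2) + y) + 333)/3 = -((-8 + y - 2*y**2) + 333)/3 = -(325 + y - 2*y**2)/3 = -325/3 - y/3 + 2*y**2/3)
D(q) = 8 + sqrt(2)*sqrt(q) (D(q) = 8 + sqrt(q + q) = 8 + sqrt(2*q) = 8 + sqrt(2)*sqrt(q))
k(D(Z), 2057) + C(2076) = 1/2057 + (-325/3 - 1/3*2076 + (2/3)*2076**2) = 1/2057 + (-325/3 - 692 + (2/3)*4309776) = 1/2057 + (-325/3 - 692 + 2873184) = 1/2057 + 8617151/3 = 17725479610/6171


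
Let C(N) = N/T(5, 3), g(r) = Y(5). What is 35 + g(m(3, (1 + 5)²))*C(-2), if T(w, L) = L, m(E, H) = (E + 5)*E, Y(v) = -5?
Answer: 115/3 ≈ 38.333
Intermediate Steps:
m(E, H) = E*(5 + E) (m(E, H) = (5 + E)*E = E*(5 + E))
g(r) = -5
C(N) = N/3
35 + g(m(3, (1 + 5)²))*C(-2) = 35 - 5*(-2)/3 = 35 - 5*(-⅔) = 35 + 10/3 = 115/3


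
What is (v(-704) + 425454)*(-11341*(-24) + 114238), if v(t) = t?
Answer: 164132744500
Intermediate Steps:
(v(-704) + 425454)*(-11341*(-24) + 114238) = (-704 + 425454)*(-11341*(-24) + 114238) = 424750*(272184 + 114238) = 424750*386422 = 164132744500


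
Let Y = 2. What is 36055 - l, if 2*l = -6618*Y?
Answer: 42673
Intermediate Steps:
l = -6618 (l = (-6618*2)/2 = (½)*(-13236) = -6618)
36055 - l = 36055 - 1*(-6618) = 36055 + 6618 = 42673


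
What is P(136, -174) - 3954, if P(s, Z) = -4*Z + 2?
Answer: -3256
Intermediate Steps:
P(s, Z) = 2 - 4*Z
P(136, -174) - 3954 = (2 - 4*(-174)) - 3954 = (2 + 696) - 3954 = 698 - 3954 = -3256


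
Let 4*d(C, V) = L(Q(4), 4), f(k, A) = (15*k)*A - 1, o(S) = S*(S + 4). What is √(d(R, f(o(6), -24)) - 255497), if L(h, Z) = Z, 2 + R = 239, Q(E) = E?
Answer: 2*I*√63874 ≈ 505.47*I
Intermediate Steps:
R = 237 (R = -2 + 239 = 237)
o(S) = S*(4 + S)
f(k, A) = -1 + 15*A*k (f(k, A) = 15*A*k - 1 = -1 + 15*A*k)
d(C, V) = 1 (d(C, V) = (¼)*4 = 1)
√(d(R, f(o(6), -24)) - 255497) = √(1 - 255497) = √(-255496) = 2*I*√63874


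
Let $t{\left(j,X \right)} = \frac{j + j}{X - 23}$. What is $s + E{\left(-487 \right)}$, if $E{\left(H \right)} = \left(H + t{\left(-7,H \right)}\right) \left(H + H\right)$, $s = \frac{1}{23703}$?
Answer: $\frac{318540329419}{671585} \approx 4.7431 \cdot 10^{5}$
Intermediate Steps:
$t{\left(j,X \right)} = \frac{2 j}{-23 + X}$
$s = \frac{1}{23703} \approx 4.2189 \cdot 10^{-5}$
$E{\left(H \right)} = 2 H \left(H - \frac{14}{-23 + H}\right)$ ($E{\left(H \right)} = \left(H + 2 \left(-7\right) \frac{1}{-23 + H}\right) \left(H + H\right) = \left(H - \frac{14}{-23 + H}\right) 2 H = 2 H \left(H - \frac{14}{-23 + H}\right)$)
$s + E{\left(-487 \right)} = \frac{1}{23703} + 2 \left(-487\right) \frac{1}{-23 - 487} \left(-14 - 487 \left(-23 - 487\right)\right) = \frac{1}{23703} + 2 \left(-487\right) \frac{1}{-510} \left(-14 - -248370\right) = \frac{1}{23703} + 2 \left(-487\right) \left(- \frac{1}{510}\right) \left(-14 + 248370\right) = \frac{1}{23703} + 2 \left(-487\right) \left(- \frac{1}{510}\right) 248356 = \frac{1}{23703} + \frac{120949372}{255} = \frac{318540329419}{671585}$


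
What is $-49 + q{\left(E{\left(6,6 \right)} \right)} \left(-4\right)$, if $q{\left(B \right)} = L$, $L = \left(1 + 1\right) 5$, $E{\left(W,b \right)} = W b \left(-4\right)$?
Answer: $-89$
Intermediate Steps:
$E{\left(W,b \right)} = - 4 W b$
$L = 10$ ($L = 2 \cdot 5 = 10$)
$q{\left(B \right)} = 10$
$-49 + q{\left(E{\left(6,6 \right)} \right)} \left(-4\right) = -49 + 10 \left(-4\right) = -49 - 40 = -89$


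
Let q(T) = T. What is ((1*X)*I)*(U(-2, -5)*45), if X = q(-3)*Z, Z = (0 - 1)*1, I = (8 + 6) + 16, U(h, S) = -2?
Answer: -8100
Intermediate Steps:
I = 30 (I = 14 + 16 = 30)
Z = -1 (Z = -1*1 = -1)
X = 3 (X = -3*(-1) = 3)
((1*X)*I)*(U(-2, -5)*45) = ((1*3)*30)*(-2*45) = (3*30)*(-90) = 90*(-90) = -8100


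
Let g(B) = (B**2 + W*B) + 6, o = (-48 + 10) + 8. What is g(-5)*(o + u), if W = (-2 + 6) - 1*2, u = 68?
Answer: 798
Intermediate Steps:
o = -30 (o = -38 + 8 = -30)
W = 2 (W = 4 - 2 = 2)
g(B) = 6 + B**2 + 2*B (g(B) = (B**2 + 2*B) + 6 = 6 + B**2 + 2*B)
g(-5)*(o + u) = (6 + (-5)**2 + 2*(-5))*(-30 + 68) = (6 + 25 - 10)*38 = 21*38 = 798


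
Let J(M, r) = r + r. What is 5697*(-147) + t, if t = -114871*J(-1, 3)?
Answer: -1526685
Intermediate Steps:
J(M, r) = 2*r
t = -689226 (t = -229742*3 = -114871*6 = -689226)
5697*(-147) + t = 5697*(-147) - 689226 = -837459 - 689226 = -1526685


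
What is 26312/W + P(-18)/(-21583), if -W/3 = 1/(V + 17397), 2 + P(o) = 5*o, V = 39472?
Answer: -32295444233348/64749 ≈ -4.9878e+8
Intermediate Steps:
P(o) = -2 + 5*o
W = -3/56869 (W = -3/(39472 + 17397) = -3/56869 ≈ -5.2753e-5)
26312/W + P(-18)/(-21583) = 26312/(-3/56869) + (-2 + 5*(-18))/(-21583) = 26312*(-56869/3) + (-2 - 90)*(-1/21583) = -1496337128/3 - 92*(-1/21583) = -1496337128/3 + 92/21583 = -32295444233348/64749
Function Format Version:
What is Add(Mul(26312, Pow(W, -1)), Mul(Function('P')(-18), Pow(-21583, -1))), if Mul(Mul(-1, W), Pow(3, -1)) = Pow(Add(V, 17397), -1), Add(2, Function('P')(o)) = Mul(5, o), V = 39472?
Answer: Rational(-32295444233348, 64749) ≈ -4.9878e+8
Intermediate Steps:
Function('P')(o) = Add(-2, Mul(5, o))
W = Rational(-3, 56869) (W = Mul(-3, Pow(Add(39472, 17397), -1)) = Mul(-3, Pow(56869, -1)) = Mul(-3, Rational(1, 56869)) = Rational(-3, 56869) ≈ -5.2753e-5)
Add(Mul(26312, Pow(W, -1)), Mul(Function('P')(-18), Pow(-21583, -1))) = Add(Mul(26312, Pow(Rational(-3, 56869), -1)), Mul(Add(-2, Mul(5, -18)), Pow(-21583, -1))) = Add(Mul(26312, Rational(-56869, 3)), Mul(Add(-2, -90), Rational(-1, 21583))) = Add(Rational(-1496337128, 3), Mul(-92, Rational(-1, 21583))) = Add(Rational(-1496337128, 3), Rational(92, 21583)) = Rational(-32295444233348, 64749)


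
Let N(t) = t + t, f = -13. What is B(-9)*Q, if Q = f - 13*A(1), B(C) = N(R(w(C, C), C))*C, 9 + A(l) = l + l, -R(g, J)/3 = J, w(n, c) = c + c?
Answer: -37908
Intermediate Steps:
w(n, c) = 2*c
R(g, J) = -3*J
A(l) = -9 + 2*l (A(l) = -9 + (l + l) = -9 + 2*l)
N(t) = 2*t
B(C) = -6*C² (B(C) = (2*(-3*C))*C = (-6*C)*C = -6*C²)
Q = 78 (Q = -13 - 13*(-9 + 2*1) = -13 - 13*(-9 + 2) = -13 - 13*(-7) = -13 + 91 = 78)
B(-9)*Q = -6*(-9)²*78 = -6*81*78 = -486*78 = -37908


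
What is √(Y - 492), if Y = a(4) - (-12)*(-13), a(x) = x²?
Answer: 2*I*√158 ≈ 25.14*I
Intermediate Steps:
Y = -140 (Y = 4² - (-12)*(-13) = 16 - 1*156 = 16 - 156 = -140)
√(Y - 492) = √(-140 - 492) = √(-632) = 2*I*√158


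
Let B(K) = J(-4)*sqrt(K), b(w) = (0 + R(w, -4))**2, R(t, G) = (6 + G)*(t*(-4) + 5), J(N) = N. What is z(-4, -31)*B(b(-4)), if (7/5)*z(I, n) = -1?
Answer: 120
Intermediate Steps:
R(t, G) = (5 - 4*t)*(6 + G) (R(t, G) = (6 + G)*(-4*t + 5) = (6 + G)*(5 - 4*t) = (5 - 4*t)*(6 + G))
z(I, n) = -5/7 (z(I, n) = (5/7)*(-1) = -5/7)
b(w) = (10 - 8*w)**2 (b(w) = (0 + (30 - 24*w + 5*(-4) - 4*(-4)*w))**2 = (0 + (30 - 24*w - 20 + 16*w))**2 = (0 + (10 - 8*w))**2 = (10 - 8*w)**2)
B(K) = -4*sqrt(K)
z(-4, -31)*B(b(-4)) = -(-20)*sqrt(4*(-5 + 4*(-4))**2)/7 = -(-20)*sqrt(4*(-5 - 16)**2)/7 = -(-20)*sqrt(4*(-21)**2)/7 = -(-20)*sqrt(4*441)/7 = -(-20)*sqrt(1764)/7 = -(-20)*42/7 = -5/7*(-168) = 120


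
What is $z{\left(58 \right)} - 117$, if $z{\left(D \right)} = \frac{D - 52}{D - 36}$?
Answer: $- \frac{1284}{11} \approx -116.73$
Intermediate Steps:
$z{\left(D \right)} = \frac{-52 + D}{-36 + D}$
$z{\left(58 \right)} - 117 = \frac{-52 + 58}{-36 + 58} - 117 = \frac{1}{22} \cdot 6 - 117 = \frac{3}{11} - 117 = - \frac{1284}{11}$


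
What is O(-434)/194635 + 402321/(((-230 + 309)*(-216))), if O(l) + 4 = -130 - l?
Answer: -5220041909/221416776 ≈ -23.576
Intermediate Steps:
O(l) = -134 - l (O(l) = -4 + (-130 - l) = -134 - l)
O(-434)/194635 + 402321/(((-230 + 309)*(-216))) = (-134 - 1*(-434))/194635 + 402321/(((-230 + 309)*(-216))) = (-134 + 434)*(1/194635) + 402321/((79*(-216))) = 300*(1/194635) + 402321/(-17064) = 60/38927 + 402321*(-1/17064) = 60/38927 - 134107/5688 = -5220041909/221416776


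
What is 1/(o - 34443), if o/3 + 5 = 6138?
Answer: -1/16044 ≈ -6.2329e-5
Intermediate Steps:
o = 18399 (o = -15 + 3*6138 = -15 + 18414 = 18399)
1/(o - 34443) = 1/(18399 - 34443) = 1/(-16044) = -1/16044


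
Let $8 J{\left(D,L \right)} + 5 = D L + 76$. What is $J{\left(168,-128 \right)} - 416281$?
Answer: $- \frac{3351681}{8} \approx -4.1896 \cdot 10^{5}$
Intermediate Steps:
$J{\left(D,L \right)} = \frac{71}{8} + \frac{D L}{8}$ ($J{\left(D,L \right)} = - \frac{5}{8} + \frac{D L + 76}{8} = - \frac{5}{8} + \frac{76 + D L}{8} = - \frac{5}{8} + \left(\frac{19}{2} + \frac{D L}{8}\right) = \frac{71}{8} + \frac{D L}{8}$)
$J{\left(168,-128 \right)} - 416281 = \left(\frac{71}{8} + \frac{1}{8} \cdot 168 \left(-128\right)\right) - 416281 = \left(\frac{71}{8} - 2688\right) - 416281 = - \frac{21433}{8} - 416281 = - \frac{3351681}{8}$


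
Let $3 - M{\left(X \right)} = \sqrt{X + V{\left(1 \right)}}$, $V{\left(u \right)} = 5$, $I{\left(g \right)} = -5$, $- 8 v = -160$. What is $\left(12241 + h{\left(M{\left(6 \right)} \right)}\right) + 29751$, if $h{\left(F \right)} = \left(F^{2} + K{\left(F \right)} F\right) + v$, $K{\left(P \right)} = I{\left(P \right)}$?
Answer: $42017 - \sqrt{11} \approx 42014.0$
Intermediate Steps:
$v = 20$ ($v = \left(- \frac{1}{8}\right) \left(-160\right) = 20$)
$K{\left(P \right)} = -5$
$M{\left(X \right)} = 3 - \sqrt{5 + X}$ ($M{\left(X \right)} = 3 - \sqrt{X + 5} = 3 - \sqrt{5 + X}$)
$h{\left(F \right)} = 20 + F^{2} - 5 F$ ($h{\left(F \right)} = \left(F^{2} - 5 F\right) + 20 = 20 + F^{2} - 5 F$)
$\left(12241 + h{\left(M{\left(6 \right)} \right)}\right) + 29751 = \left(12241 + \left(20 + \left(3 - \sqrt{5 + 6}\right)^{2} - 5 \left(3 - \sqrt{5 + 6}\right)\right)\right) + 29751 = \left(12241 + \left(20 + \left(3 - \sqrt{11}\right)^{2} - 5 \left(3 - \sqrt{11}\right)\right)\right) + 29751 = \left(12241 + \left(20 + \left(3 - \sqrt{11}\right)^{2} - \left(15 - 5 \sqrt{11}\right)\right)\right) + 29751 = \left(12241 + \left(5 + \left(3 - \sqrt{11}\right)^{2} + 5 \sqrt{11}\right)\right) + 29751 = \left(12246 + \left(3 - \sqrt{11}\right)^{2} + 5 \sqrt{11}\right) + 29751 = 41997 + \left(3 - \sqrt{11}\right)^{2} + 5 \sqrt{11}$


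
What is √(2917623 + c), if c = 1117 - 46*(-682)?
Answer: 68*√638 ≈ 1717.6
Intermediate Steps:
c = 32489 (c = 1117 + 31372 = 32489)
√(2917623 + c) = √(2917623 + 32489) = √2950112 = 68*√638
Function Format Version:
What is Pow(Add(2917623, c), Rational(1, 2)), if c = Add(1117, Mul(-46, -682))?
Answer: Mul(68, Pow(638, Rational(1, 2))) ≈ 1717.6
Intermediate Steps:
c = 32489 (c = Add(1117, 31372) = 32489)
Pow(Add(2917623, c), Rational(1, 2)) = Pow(Add(2917623, 32489), Rational(1, 2)) = Pow(2950112, Rational(1, 2)) = Mul(68, Pow(638, Rational(1, 2)))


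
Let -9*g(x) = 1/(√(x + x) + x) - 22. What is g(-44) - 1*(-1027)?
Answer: 426191/414 + I*√22/9108 ≈ 1029.4 + 0.00051498*I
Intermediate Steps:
g(x) = 22/9 - 1/(9*(x + √2*√x)) (g(x) = -(1/(√(x + x) + x) - 22)/9 = -(1/(√(2*x) + x) - 22)/9 = -(1/(√2*√x + x) - 22)/9 = -(1/(x + √2*√x) - 22)/9 = -(-22 + 1/(x + √2*√x))/9 = 22/9 - 1/(9*(x + √2*√x)))
g(-44) - 1*(-1027) = (-1 + 22*(-44) + 22*√2*√(-44))/(9*(-44 + √2*√(-44))) - 1*(-1027) = (-1 - 968 + 22*√2*(2*I*√11))/(9*(-44 + √2*(2*I*√11))) + 1027 = (-1 - 968 + 44*I*√22)/(9*(-44 + 2*I*√22)) + 1027 = (-969 + 44*I*√22)/(9*(-44 + 2*I*√22)) + 1027 = 1027 + (-969 + 44*I*√22)/(9*(-44 + 2*I*√22))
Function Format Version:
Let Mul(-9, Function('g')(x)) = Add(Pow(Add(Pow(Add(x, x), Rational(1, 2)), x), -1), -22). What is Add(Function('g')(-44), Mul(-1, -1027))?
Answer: Add(Rational(426191, 414), Mul(Rational(1, 9108), I, Pow(22, Rational(1, 2)))) ≈ Add(1029.4, Mul(0.00051498, I))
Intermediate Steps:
Function('g')(x) = Add(Rational(22, 9), Mul(Rational(-1, 9), Pow(Add(x, Mul(Pow(2, Rational(1, 2)), Pow(x, Rational(1, 2)))), -1))) (Function('g')(x) = Mul(Rational(-1, 9), Add(Pow(Add(Pow(Add(x, x), Rational(1, 2)), x), -1), -22)) = Mul(Rational(-1, 9), Add(Pow(Add(Pow(Mul(2, x), Rational(1, 2)), x), -1), -22)) = Mul(Rational(-1, 9), Add(Pow(Add(Mul(Pow(2, Rational(1, 2)), Pow(x, Rational(1, 2))), x), -1), -22)) = Mul(Rational(-1, 9), Add(Pow(Add(x, Mul(Pow(2, Rational(1, 2)), Pow(x, Rational(1, 2)))), -1), -22)) = Mul(Rational(-1, 9), Add(-22, Pow(Add(x, Mul(Pow(2, Rational(1, 2)), Pow(x, Rational(1, 2)))), -1))) = Add(Rational(22, 9), Mul(Rational(-1, 9), Pow(Add(x, Mul(Pow(2, Rational(1, 2)), Pow(x, Rational(1, 2)))), -1))))
Add(Function('g')(-44), Mul(-1, -1027)) = Add(Mul(Rational(1, 9), Pow(Add(-44, Mul(Pow(2, Rational(1, 2)), Pow(-44, Rational(1, 2)))), -1), Add(-1, Mul(22, -44), Mul(22, Pow(2, Rational(1, 2)), Pow(-44, Rational(1, 2))))), Mul(-1, -1027)) = Add(Mul(Rational(1, 9), Pow(Add(-44, Mul(Pow(2, Rational(1, 2)), Mul(2, I, Pow(11, Rational(1, 2))))), -1), Add(-1, -968, Mul(22, Pow(2, Rational(1, 2)), Mul(2, I, Pow(11, Rational(1, 2)))))), 1027) = Add(Mul(Rational(1, 9), Pow(Add(-44, Mul(2, I, Pow(22, Rational(1, 2)))), -1), Add(-1, -968, Mul(44, I, Pow(22, Rational(1, 2))))), 1027) = Add(Mul(Rational(1, 9), Pow(Add(-44, Mul(2, I, Pow(22, Rational(1, 2)))), -1), Add(-969, Mul(44, I, Pow(22, Rational(1, 2))))), 1027) = Add(1027, Mul(Rational(1, 9), Pow(Add(-44, Mul(2, I, Pow(22, Rational(1, 2)))), -1), Add(-969, Mul(44, I, Pow(22, Rational(1, 2))))))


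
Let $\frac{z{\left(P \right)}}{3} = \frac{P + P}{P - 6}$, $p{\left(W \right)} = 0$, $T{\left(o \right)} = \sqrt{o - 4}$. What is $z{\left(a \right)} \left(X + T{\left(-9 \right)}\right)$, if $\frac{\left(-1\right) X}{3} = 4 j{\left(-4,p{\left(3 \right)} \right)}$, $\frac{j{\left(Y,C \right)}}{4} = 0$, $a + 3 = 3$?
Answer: $0$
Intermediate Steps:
$T{\left(o \right)} = \sqrt{-4 + o}$
$a = 0$ ($a = -3 + 3 = 0$)
$j{\left(Y,C \right)} = 0$ ($j{\left(Y,C \right)} = 4 \cdot 0 = 0$)
$z{\left(P \right)} = \frac{6 P}{-6 + P}$ ($z{\left(P \right)} = 3 \frac{P + P}{P - 6} = 3 \frac{2 P}{-6 + P} = \frac{6 P}{-6 + P}$)
$X = 0$ ($X = - 3 \cdot 4 \cdot 0 = \left(-3\right) 0 = 0$)
$z{\left(a \right)} \left(X + T{\left(-9 \right)}\right) = 6 \cdot 0 \frac{1}{-6 + 0} \left(0 + \sqrt{-4 - 9}\right) = 6 \cdot 0 \frac{1}{-6} \left(0 + \sqrt{-13}\right) = 6 \cdot 0 \left(- \frac{1}{6}\right) \left(0 + i \sqrt{13}\right) = 0 i \sqrt{13} = 0$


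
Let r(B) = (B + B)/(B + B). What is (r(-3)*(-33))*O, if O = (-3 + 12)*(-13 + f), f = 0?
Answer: 3861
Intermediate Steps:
r(B) = 1 (r(B) = (2*B)/((2*B)) = (2*B)*(1/(2*B)) = 1)
O = -117 (O = (-3 + 12)*(-13 + 0) = 9*(-13) = -117)
(r(-3)*(-33))*O = (1*(-33))*(-117) = -33*(-117) = 3861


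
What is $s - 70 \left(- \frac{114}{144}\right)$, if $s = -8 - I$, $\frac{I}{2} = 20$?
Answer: $\frac{89}{12} \approx 7.4167$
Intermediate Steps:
$I = 40$ ($I = 2 \cdot 20 = 40$)
$s = -48$ ($s = -8 - 40 = -48$)
$s - 70 \left(- \frac{114}{144}\right) = -48 - 70 \left(- \frac{114}{144}\right) = -48 - 70 \left(\left(-114\right) \frac{1}{144}\right) = -48 - - \frac{665}{12} = -48 + \frac{665}{12} = \frac{89}{12}$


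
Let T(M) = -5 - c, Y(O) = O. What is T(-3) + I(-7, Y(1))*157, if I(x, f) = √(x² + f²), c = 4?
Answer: -9 + 785*√2 ≈ 1101.2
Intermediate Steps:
I(x, f) = √(f² + x²)
T(M) = -9 (T(M) = -5 - 1*4 = -5 - 4 = -9)
T(-3) + I(-7, Y(1))*157 = -9 + √(1² + (-7)²)*157 = -9 + √(1 + 49)*157 = -9 + √50*157 = -9 + (5*√2)*157 = -9 + 785*√2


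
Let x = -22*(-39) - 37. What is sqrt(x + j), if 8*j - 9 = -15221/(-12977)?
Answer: 5*sqrt(22155619123)/25954 ≈ 28.675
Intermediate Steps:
j = 66007/51908 (j = 9/8 + (-15221/(-12977))/8 = 9/8 + (-15221*(-1/12977))/8 = 9/8 + (1/8)*(15221/12977) = 9/8 + 15221/103816 = 66007/51908 ≈ 1.2716)
x = 821 (x = 858 - 37 = 821)
sqrt(x + j) = sqrt(821 + 66007/51908) = sqrt(42682475/51908) = 5*sqrt(22155619123)/25954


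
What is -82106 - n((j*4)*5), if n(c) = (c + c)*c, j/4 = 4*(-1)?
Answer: -286906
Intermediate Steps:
j = -16 (j = 4*(4*(-1)) = 4*(-4) = -16)
n(c) = 2*c² (n(c) = (2*c)*c = 2*c²)
-82106 - n((j*4)*5) = -82106 - 2*(-16*4*5)² = -82106 - 2*(-64*5)² = -82106 - 2*(-320)² = -82106 - 2*102400 = -82106 - 1*204800 = -82106 - 204800 = -286906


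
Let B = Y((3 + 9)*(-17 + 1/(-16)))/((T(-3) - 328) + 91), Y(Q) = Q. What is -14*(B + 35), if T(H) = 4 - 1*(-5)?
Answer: -76391/152 ≈ -502.57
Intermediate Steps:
T(H) = 9 (T(H) = 4 + 5 = 9)
B = 273/304 (B = ((3 + 9)*(-17 + 1/(-16)))/((9 - 328) + 91) = (12*(-17 - 1/16))/(-319 + 91) = (12*(-273/16))/(-228) = -819/4*(-1/228) = 273/304 ≈ 0.89803)
-14*(B + 35) = -14*(273/304 + 35) = -14*10913/304 = -76391/152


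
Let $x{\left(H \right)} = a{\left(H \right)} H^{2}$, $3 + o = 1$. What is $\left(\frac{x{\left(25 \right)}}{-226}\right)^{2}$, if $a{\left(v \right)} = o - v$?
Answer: $\frac{284765625}{51076} \approx 5575.3$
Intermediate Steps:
$o = -2$ ($o = -3 + 1 = -2$)
$a{\left(v \right)} = -2 - v$
$x{\left(H \right)} = H^{2} \left(-2 - H\right)$ ($x{\left(H \right)} = \left(-2 - H\right) H^{2} = H^{2} \left(-2 - H\right)$)
$\left(\frac{x{\left(25 \right)}}{-226}\right)^{2} = \left(\frac{25^{2} \left(-2 - 25\right)}{-226}\right)^{2} = \left(625 \left(-2 - 25\right) \left(- \frac{1}{226}\right)\right)^{2} = \left(625 \left(-27\right) \left(- \frac{1}{226}\right)\right)^{2} = \left(\left(-16875\right) \left(- \frac{1}{226}\right)\right)^{2} = \left(\frac{16875}{226}\right)^{2} = \frac{284765625}{51076}$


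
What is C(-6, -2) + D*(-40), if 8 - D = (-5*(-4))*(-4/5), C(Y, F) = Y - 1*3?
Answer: -969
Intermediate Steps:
C(Y, F) = -3 + Y (C(Y, F) = Y - 3 = -3 + Y)
D = 24 (D = 8 - (-5*(-4))*(-4/5) = 8 - 20*(-4*1/5) = 8 - 20*(-4)/5 = 8 - 1*(-16) = 8 + 16 = 24)
C(-6, -2) + D*(-40) = (-3 - 6) + 24*(-40) = -9 - 960 = -969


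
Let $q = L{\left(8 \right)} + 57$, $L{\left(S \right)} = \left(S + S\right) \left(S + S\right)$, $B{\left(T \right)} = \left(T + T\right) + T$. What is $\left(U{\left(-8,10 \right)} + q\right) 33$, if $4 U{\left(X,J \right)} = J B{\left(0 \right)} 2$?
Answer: $10329$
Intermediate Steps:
$B{\left(T \right)} = 3 T$ ($B{\left(T \right)} = 2 T + T = 3 T$)
$L{\left(S \right)} = 4 S^{2}$ ($L{\left(S \right)} = 2 S 2 S = 4 S^{2}$)
$U{\left(X,J \right)} = 0$ ($U{\left(X,J \right)} = \frac{J 3 \cdot 0 \cdot 2}{4} = \frac{J 0 \cdot 2}{4} = \frac{0 \cdot 2}{4} = \frac{1}{4} \cdot 0 = 0$)
$q = 313$ ($q = 4 \cdot 8^{2} + 57 = 4 \cdot 64 + 57 = 256 + 57 = 313$)
$\left(U{\left(-8,10 \right)} + q\right) 33 = \left(0 + 313\right) 33 = 313 \cdot 33 = 10329$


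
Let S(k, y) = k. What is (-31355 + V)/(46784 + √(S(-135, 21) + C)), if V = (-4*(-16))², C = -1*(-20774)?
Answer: -1275285056/2188722017 + 27259*√20639/2188722017 ≈ -0.58087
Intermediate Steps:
C = 20774
V = 4096 (V = 64² = 4096)
(-31355 + V)/(46784 + √(S(-135, 21) + C)) = (-31355 + 4096)/(46784 + √(-135 + 20774)) = -27259/(46784 + √20639)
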